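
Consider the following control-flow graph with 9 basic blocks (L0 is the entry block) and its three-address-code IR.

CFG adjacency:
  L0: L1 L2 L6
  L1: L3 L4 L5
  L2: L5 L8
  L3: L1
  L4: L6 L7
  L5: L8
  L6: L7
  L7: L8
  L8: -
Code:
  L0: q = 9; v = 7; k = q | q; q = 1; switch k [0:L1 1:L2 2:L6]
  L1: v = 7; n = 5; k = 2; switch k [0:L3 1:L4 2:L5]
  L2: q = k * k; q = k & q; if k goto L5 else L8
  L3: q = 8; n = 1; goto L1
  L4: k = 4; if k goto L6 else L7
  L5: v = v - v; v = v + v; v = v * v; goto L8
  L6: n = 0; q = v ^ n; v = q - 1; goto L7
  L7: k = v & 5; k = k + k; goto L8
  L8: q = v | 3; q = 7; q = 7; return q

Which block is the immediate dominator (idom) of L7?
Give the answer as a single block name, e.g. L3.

idom tree: L1←L0 L2←L0 L3←L1 L4←L1 L5←L0 L6←L0 L7←L0 L8←L0
Dom∩ at merges:
  L1: preds {L0,L3}: {L0} ∩ {L0,L1,L3} = {L0}; idom=L0
  L5: preds {L1,L2}: {L0,L1} ∩ {L0,L2} = {L0}; idom=L0
  L6: preds {L0,L4}: {L0} ∩ {L0,L1,L4} = {L0}; idom=L0
  L7: preds {L4,L6}: {L0,L1,L4} ∩ {L0,L6} = {L0}; idom=L0
  L8: preds {L2,L5,L7}: {L0,L2} ∩ {L0,L5} ∩ {L0,L7} = {L0}; idom=L0

idom(L7) = L0

Answer: L0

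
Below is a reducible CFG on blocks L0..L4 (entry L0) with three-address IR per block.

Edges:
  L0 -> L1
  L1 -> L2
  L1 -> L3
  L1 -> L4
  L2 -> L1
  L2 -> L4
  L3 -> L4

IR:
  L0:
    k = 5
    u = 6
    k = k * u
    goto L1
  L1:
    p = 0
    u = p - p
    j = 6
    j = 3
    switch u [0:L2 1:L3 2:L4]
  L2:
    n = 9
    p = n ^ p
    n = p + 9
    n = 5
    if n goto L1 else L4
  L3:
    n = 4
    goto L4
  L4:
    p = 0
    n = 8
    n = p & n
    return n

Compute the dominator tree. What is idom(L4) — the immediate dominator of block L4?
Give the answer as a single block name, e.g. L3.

Answer: L1

Analysis:
idom tree: L1←L0 L2←L1 L3←L1 L4←L1
Dom∩ at merges:
  L1: preds {L0,L2}: {L0} ∩ {L0,L1,L2} = {L0}; idom=L0
  L4: preds {L1,L2,L3}: {L0,L1} ∩ {L0,L1,L2} ∩ {L0,L1,L3} = {L0,L1}; idom=L1

idom(L4) = L1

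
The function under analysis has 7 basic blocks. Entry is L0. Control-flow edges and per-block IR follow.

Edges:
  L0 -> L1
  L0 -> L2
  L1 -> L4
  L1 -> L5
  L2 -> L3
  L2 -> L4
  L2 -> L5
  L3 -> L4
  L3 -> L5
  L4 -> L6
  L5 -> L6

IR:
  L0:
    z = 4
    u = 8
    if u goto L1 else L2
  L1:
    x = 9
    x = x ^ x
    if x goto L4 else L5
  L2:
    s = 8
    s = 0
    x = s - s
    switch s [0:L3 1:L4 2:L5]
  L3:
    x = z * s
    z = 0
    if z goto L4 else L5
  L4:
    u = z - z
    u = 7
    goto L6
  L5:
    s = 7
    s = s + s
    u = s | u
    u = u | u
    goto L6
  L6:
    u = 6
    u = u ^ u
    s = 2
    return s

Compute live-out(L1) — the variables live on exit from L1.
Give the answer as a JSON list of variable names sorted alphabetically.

Answer: ["u", "z"]

Analysis:
Block summaries:
  L0 def {u,z} use ∅
  L1 def {x} use ∅
  L2 def {s,x} use ∅
  L3 def {x,z} use {s,z}
  L4 def {u} use {z}
  L5 def {s,u} use {u}
  L6 def {s,u} use ∅

Live sets:
  L0 li=∅ lo={u,z}
  L1 li={u,z} lo={u,z}
  L2 li={u,z} lo={s,u,z}
  L3 li={s,u,z} lo={u,z}
  L4 li={z} lo=∅
  L5 li={u} lo=∅
  L6 li=∅ lo=∅

live-out(L1) = ["u", "z"]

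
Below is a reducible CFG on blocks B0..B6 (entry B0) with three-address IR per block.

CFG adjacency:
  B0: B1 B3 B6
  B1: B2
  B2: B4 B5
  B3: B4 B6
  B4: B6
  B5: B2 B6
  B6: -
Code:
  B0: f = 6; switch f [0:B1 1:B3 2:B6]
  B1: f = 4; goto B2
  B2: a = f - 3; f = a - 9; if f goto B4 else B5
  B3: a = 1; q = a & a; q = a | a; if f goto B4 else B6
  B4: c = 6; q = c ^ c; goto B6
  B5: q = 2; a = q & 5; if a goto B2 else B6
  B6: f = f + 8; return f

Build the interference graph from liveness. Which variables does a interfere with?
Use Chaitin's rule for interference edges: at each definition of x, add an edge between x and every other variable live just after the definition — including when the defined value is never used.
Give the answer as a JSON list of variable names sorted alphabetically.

Per-block:
  B0: def={f} ue=∅
  B1: def={f} ue=∅
  B2: def={a,f} ue={f}
  B3: def={a,q} ue={f}
  B4: def={c,q} ue=∅
  B5: def={a,q} ue=∅
  B6: def={f} ue={f}

Liveness:
  live B0: ∅→{f}
  live B1: ∅→{f}
  live B2: {f}→{f}
  live B3: {f}→{f}
  live B4: {f}→{f}
  live B5: {f}→{f}
  live B6: {f}→∅

Conflict graph:
  a: {f,q}
  c: {f}
  f: {a,c,q}
  q: {a,f}

N(a) = ["f", "q"]

Answer: ["f", "q"]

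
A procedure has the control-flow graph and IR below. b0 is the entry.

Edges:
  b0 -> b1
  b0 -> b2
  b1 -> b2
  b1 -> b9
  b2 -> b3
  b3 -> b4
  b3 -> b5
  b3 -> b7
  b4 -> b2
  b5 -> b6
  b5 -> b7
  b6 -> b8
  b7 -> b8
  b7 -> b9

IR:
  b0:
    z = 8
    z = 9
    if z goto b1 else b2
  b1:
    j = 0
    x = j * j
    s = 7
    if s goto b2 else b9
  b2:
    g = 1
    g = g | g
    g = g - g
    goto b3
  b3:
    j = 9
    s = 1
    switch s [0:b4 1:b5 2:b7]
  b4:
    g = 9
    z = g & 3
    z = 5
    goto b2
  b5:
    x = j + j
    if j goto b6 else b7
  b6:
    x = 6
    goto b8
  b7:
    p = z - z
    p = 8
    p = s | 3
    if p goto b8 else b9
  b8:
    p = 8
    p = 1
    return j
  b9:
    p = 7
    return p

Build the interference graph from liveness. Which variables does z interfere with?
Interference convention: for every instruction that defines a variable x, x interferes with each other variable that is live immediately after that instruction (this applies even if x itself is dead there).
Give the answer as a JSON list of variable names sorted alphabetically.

Per-block:
  b0: def={z} ue=∅
  b1: def={j,s,x} ue=∅
  b2: def={g} ue=∅
  b3: def={j,s} ue=∅
  b4: def={g,z} ue=∅
  b5: def={x} ue={j}
  b6: def={x} ue=∅
  b7: def={p} ue={s,z}
  b8: def={p} ue={j}
  b9: def={p} ue=∅

Backward fixpoint:
  b0 li=∅ lo={z}
  b1 li={z} lo={z}
  b2 li={z} lo={z}
  b3 li={z} lo={j,s,z}
  b4 li=∅ lo={z}
  b5 li={j,s,z} lo={j,s,z}
  b6 li={j} lo={j}
  b7 li={j,s,z} lo={j}
  b8 li={j} lo=∅
  b9 li=∅ lo=∅

Interference:
  g: {z}
  j: {p,s,x,z}
  p: {j,s}
  s: {j,p,x,z}
  x: {j,s,z}
  z: {g,j,s,x}

N(z) = ["g", "j", "s", "x"]

Answer: ["g", "j", "s", "x"]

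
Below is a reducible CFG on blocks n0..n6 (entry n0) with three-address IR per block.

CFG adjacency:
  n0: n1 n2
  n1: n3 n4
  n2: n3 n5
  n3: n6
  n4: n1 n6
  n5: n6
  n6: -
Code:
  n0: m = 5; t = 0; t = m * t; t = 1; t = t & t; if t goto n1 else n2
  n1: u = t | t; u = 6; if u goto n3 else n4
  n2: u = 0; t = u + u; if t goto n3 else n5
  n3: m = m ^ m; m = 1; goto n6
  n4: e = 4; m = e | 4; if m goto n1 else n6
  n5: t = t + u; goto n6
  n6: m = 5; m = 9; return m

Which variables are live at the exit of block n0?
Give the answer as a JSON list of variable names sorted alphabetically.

Answer: ["m", "t"]

Working:
def/use:
  n0: def={m,t} ue=∅
  n1: def={u} ue={t}
  n2: def={t,u} ue=∅
  n3: def={m} ue={m}
  n4: def={e,m} ue=∅
  n5: def={t} ue={t,u}
  n6: def={m} ue=∅

Backward fixpoint:
  n0 li=∅ lo={m,t}
  n1 li={m,t} lo={m,t}
  n2 li={m} lo={m,t,u}
  n3 li={m} lo=∅
  n4 li={t} lo={m,t}
  n5 li={t,u} lo=∅
  n6 li=∅ lo=∅

live-out(n0) = ["m", "t"]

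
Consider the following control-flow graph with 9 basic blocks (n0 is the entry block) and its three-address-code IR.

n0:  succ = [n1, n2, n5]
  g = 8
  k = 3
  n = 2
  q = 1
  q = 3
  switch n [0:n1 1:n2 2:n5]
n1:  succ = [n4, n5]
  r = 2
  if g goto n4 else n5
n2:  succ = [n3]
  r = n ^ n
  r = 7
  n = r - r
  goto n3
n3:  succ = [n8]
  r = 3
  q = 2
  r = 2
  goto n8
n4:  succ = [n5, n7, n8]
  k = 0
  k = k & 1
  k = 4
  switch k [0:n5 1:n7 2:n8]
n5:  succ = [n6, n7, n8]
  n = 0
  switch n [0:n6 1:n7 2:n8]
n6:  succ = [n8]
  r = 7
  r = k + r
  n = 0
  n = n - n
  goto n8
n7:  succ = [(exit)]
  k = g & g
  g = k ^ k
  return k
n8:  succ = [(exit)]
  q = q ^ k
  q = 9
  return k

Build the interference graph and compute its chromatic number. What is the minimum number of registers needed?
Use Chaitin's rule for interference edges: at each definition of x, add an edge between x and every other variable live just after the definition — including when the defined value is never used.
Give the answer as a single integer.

Answer: 4

Working:
def/use:
  n0: {g,k,n,q} / ∅
  n1: {r} / {g}
  n2: {n,r} / {n}
  n3: {q,r} / ∅
  n4: {k} / ∅
  n5: {n} / ∅
  n6: {n,r} / {k}
  n7: {g,k} / {g}
  n8: {q} / {k,q}

Liveness:
  n0 li=∅ lo={g,k,n,q}
  n1 li={g,k,q} lo={g,k,q}
  n2 li={k,n} lo={k}
  n3 li={k} lo={k,q}
  n4 li={g,q} lo={g,k,q}
  n5 li={g,k,q} lo={g,k,q}
  n6 li={k,q} lo={k,q}
  n7 li={g} lo=∅
  n8 li={k,q} lo=∅

Conflict graph:
  g: {k,n,q,r}
  k: {g,n,q,r}
  n: {g,k,q}
  q: {g,k,n,r}
  r: {g,k,q}

Colouring:
  clique {g,k,n,q} ⇒ need ≥ 4
  4-colouring: c0={g}  c1={k}  c2={q}  c3={n,r}
  χ = 4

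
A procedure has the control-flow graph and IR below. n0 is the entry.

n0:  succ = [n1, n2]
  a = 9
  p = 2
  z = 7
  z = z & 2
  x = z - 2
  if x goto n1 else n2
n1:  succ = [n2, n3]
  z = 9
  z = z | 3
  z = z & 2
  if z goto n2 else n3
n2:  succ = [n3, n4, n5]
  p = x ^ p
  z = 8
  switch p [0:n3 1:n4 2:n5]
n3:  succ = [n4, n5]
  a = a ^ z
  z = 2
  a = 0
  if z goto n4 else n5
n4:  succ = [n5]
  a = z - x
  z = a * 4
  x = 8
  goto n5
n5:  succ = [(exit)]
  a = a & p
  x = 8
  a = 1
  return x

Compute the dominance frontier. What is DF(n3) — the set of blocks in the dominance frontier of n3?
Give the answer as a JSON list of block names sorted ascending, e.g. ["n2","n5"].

idom tree: n1←n0 n2←n0 n3←n0 n4←n0 n5←n0
Dom∩ at merges:
  n2: preds {n0,n1}: {n0} ∩ {n0,n1} = {n0}; idom=n0
  n3: preds {n1,n2}: {n0,n1} ∩ {n0,n2} = {n0}; idom=n0
  n4: preds {n2,n3}: {n0,n2} ∩ {n0,n3} = {n0}; idom=n0
  n5: preds {n2,n3,n4}: {n0,n2} ∩ {n0,n3} ∩ {n0,n4} = {n0}; idom=n0

Frontier:
  join n2 pred n0: · stop@n0
  join n2 pred n1: n1 stop@n0
  join n3 pred n1: n1 stop@n0
  join n3 pred n2: n2 stop@n0
  join n4 pred n2: n2 stop@n0
  join n4 pred n3: n3 stop@n0
  join n5 pred n2: n2 stop@n0
  join n5 pred n3: n3 stop@n0
  join n5 pred n4: n4 stop@n0
  n0 → ∅
  n1 → {n2,n3}
  n2 → {n3,n4,n5}
  n3 → {n4,n5}
  n4 → {n5}
  n5 → ∅

DF(n3) = ["n4", "n5"]

Answer: ["n4", "n5"]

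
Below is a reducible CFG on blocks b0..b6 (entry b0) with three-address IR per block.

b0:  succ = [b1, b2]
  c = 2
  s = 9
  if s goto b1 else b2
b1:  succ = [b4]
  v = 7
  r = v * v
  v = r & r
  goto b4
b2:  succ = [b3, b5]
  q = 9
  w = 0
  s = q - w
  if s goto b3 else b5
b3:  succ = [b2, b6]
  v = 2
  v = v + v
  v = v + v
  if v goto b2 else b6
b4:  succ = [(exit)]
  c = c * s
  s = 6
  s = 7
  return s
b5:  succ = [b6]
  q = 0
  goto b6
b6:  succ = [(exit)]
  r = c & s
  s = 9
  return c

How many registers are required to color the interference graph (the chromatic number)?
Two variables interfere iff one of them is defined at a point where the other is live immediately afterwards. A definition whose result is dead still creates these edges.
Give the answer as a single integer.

def/use:
  b0: def={c,s} ue=∅
  b1: def={r,v} ue=∅
  b2: def={q,s,w} ue=∅
  b3: def={v} ue=∅
  b4: def={c,s} ue={c,s}
  b5: def={q} ue=∅
  b6: def={r,s} ue={c,s}

Live sets:
  b0: in=∅ out={c,s}
  b1: in={c,s} out={c,s}
  b2: in={c} out={c,s}
  b3: in={c,s} out={c,s}
  b4: in={c,s} out=∅
  b5: in={c,s} out={c,s}
  b6: in={c,s} out=∅

Conflict graph:
  c↔{q,r,s,v,w}
  q↔{c,s,w}
  r↔{c,s}
  s↔{c,q,r,v}
  v↔{c,s}
  w↔{c,q}

Colouring:
  clique {c,q,s} ⇒ need ≥ 3
  3-colouring: R0={c}  R1={s,w}  R2={q,r,v}
  χ = 3

Answer: 3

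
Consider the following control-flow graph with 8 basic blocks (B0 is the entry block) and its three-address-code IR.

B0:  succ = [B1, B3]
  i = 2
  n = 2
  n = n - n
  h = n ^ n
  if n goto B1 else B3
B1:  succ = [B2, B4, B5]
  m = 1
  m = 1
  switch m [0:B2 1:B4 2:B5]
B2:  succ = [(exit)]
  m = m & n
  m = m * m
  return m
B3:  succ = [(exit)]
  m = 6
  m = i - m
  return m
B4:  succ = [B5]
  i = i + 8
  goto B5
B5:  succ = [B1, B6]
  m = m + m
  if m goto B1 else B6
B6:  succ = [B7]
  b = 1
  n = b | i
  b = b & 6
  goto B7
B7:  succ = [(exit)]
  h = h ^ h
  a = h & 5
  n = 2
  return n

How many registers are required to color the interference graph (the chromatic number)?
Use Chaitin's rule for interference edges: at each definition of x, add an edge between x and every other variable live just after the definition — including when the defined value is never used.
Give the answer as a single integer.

Answer: 4

Analysis:
Per-block:
  B0: def={h,i,n} ue=∅
  B1: def={m} ue=∅
  B2: def={m} ue={m,n}
  B3: def={m} ue={i}
  B4: def={i} ue={i}
  B5: def={m} ue={m}
  B6: def={b,n} ue={i}
  B7: def={a,h,n} ue={h}

Live sets:
  B0 li=∅ lo={h,i,n}
  B1 li={h,i,n} lo={h,i,m,n}
  B2 li={m,n} lo=∅
  B3 li={i} lo=∅
  B4 li={h,i,m,n} lo={h,i,m,n}
  B5 li={h,i,m,n} lo={h,i,n}
  B6 li={h,i} lo={h}
  B7 li={h} lo=∅

Interfere edges:
  a — ∅
  b — {h,i,n}
  h — {b,i,m,n}
  i — {b,h,m,n}
  m — {h,i,n}
  n — {b,h,i,m}

Colouring:
  clique {b,h,i,n} ⇒ need ≥ 4
  4-colouring: c0={a,h}  c1={i}  c2={n}  c3={b,m}
  χ = 4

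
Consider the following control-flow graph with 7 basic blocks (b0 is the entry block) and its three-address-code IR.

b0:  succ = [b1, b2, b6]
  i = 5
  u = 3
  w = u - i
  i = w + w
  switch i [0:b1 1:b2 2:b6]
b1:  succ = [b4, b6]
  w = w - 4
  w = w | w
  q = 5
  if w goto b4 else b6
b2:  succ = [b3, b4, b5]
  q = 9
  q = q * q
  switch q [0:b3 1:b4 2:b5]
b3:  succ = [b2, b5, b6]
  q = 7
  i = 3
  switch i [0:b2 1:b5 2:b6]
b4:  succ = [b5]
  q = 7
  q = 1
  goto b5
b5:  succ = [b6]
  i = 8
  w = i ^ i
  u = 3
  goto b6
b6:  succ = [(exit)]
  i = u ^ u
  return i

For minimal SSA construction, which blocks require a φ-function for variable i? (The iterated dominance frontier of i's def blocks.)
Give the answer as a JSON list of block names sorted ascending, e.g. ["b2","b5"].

idom tree: b1←b0 b2←b0 b3←b2 b4←b0 b5←b0 b6←b0
Dom∩ at merges:
  b2: preds {b0,b3}: {b0} ∩ {b0,b2,b3} = {b0}; idom=b0
  b4: preds {b1,b2}: {b0,b1} ∩ {b0,b2} = {b0}; idom=b0
  b5: preds {b2,b3,b4}: {b0,b2} ∩ {b0,b2,b3} ∩ {b0,b4} = {b0}; idom=b0
  b6: preds {b0,b1,b3,b5}: {b0} ∩ {b0,b1} ∩ {b0,b2,b3} ∩ {b0,b5} = {b0}; idom=b0

DF derivation:
  join b2 pred b0: · stop@b0
  join b2 pred b3: b3→b2 stop@b0
  join b4 pred b1: b1 stop@b0
  join b4 pred b2: b2 stop@b0
  join b5 pred b2: b2 stop@b0
  join b5 pred b3: b3→b2 stop@b0
  join b5 pred b4: b4 stop@b0
  join b6 pred b0: · stop@b0
  join b6 pred b1: b1 stop@b0
  join b6 pred b3: b3→b2 stop@b0
  join b6 pred b5: b5 stop@b0
  b0: DF=∅
  b1: DF={b4,b6}
  b2: DF={b2,b4,b5,b6}
  b3: DF={b2,b5,b6}
  b4: DF={b5}
  b5: DF={b6}
  b6: DF=∅

φ for i: defs {b0,b3,b5,b6}
  DF⁺ = {b2,b4,b5,b6}

Answer: ["b2", "b4", "b5", "b6"]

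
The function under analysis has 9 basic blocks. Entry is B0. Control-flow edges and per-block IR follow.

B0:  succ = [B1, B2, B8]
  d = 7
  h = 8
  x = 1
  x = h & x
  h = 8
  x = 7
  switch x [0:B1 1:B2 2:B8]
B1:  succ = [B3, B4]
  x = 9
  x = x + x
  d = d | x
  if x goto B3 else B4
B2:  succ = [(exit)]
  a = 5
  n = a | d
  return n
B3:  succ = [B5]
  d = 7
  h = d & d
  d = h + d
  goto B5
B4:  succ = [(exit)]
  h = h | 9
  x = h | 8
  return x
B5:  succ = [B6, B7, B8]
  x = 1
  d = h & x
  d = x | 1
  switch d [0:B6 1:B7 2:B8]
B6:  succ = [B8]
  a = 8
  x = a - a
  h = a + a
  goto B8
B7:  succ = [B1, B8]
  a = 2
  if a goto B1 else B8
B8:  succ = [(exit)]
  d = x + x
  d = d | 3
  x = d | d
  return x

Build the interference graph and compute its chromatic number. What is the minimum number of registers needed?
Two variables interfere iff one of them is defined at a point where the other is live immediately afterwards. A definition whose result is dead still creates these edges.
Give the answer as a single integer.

Block summaries:
  B0 def {d,h,x} use ∅
  B1 def {d,x} use {d}
  B2 def {a,n} use {d}
  B3 def {d,h} use ∅
  B4 def {h,x} use {h}
  B5 def {d,x} use {h}
  B6 def {a,h,x} use ∅
  B7 def {a} use ∅
  B8 def {d,x} use {x}

Backward fixpoint:
  B0: in=∅ out={d,h,x}
  B1: in={d,h} out={h}
  B2: in={d} out=∅
  B3: in=∅ out={h}
  B4: in={h} out=∅
  B5: in={h} out={d,h,x}
  B6: in=∅ out={x}
  B7: in={d,h,x} out={d,h,x}
  B8: in={x} out=∅

Interfere edges:
  a: {d,h,x}
  d: {a,h,x}
  h: {a,d,x}
  n: ∅
  x: {a,d,h}

Colouring:
  clique {a,d,h,x} ⇒ need ≥ 4
  assign a→r0 d→r1 h→r2 n→r0 x→r3 — no edge inside a register ⇒ χ ≤ 4
  χ = 4

Answer: 4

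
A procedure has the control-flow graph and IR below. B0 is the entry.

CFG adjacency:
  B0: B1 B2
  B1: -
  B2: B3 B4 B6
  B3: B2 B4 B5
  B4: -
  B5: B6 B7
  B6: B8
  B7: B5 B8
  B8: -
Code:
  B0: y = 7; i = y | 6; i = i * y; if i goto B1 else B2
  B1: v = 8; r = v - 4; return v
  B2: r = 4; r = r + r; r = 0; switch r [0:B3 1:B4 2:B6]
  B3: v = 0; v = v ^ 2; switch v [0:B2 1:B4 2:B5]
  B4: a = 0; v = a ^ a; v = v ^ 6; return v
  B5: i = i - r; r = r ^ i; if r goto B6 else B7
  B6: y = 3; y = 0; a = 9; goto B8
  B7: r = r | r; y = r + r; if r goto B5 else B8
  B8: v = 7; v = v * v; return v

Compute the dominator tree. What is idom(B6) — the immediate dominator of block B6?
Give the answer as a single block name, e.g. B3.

idom tree: B1←B0 B2←B0 B3←B2 B4←B2 B5←B3 B6←B2 B7←B5 B8←B2
Join-block Dom:
  B2: preds {B0,B3}: {B0} ∩ {B0,B2,B3} = {B0}; idom=B0
  B4: preds {B2,B3}: {B0,B2} ∩ {B0,B2,B3} = {B0,B2}; idom=B2
  B5: preds {B3,B7}: {B0,B2,B3} ∩ {B0,B2,B3,B5,B7} = {B0,B2,B3}; idom=B3
  B6: preds {B2,B5}: {B0,B2} ∩ {B0,B2,B3,B5} = {B0,B2}; idom=B2
  B8: preds {B6,B7}: {B0,B2,B6} ∩ {B0,B2,B3,B5,B7} = {B0,B2}; idom=B2

idom(B6) = B2

Answer: B2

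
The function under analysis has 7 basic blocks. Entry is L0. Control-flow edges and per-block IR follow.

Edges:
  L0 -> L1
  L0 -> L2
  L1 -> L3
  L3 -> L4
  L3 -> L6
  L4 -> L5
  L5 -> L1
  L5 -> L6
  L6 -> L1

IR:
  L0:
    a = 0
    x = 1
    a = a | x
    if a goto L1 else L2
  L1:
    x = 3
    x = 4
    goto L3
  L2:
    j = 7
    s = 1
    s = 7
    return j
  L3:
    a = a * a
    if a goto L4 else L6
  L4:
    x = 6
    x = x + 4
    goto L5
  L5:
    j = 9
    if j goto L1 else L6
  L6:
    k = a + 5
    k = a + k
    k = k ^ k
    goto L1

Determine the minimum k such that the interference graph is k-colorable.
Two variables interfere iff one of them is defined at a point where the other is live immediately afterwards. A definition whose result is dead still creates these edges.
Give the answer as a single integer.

Block summaries:
  L0: {a,x} / ∅
  L1: {x} / ∅
  L2: {j,s} / ∅
  L3: {a} / {a}
  L4: {x} / ∅
  L5: {j} / ∅
  L6: {k} / {a}

Liveness:
  L0: in=∅ out={a}
  L1: in={a} out={a}
  L2: in=∅ out=∅
  L3: in={a} out={a}
  L4: in={a} out={a}
  L5: in={a} out={a}
  L6: in={a} out={a}

Conflict graph:
  a↔{j,k,x}
  j↔{a,s}
  k↔{a}
  s↔{j}
  x↔{a}

Registers:
  clique {a,j} ⇒ need ≥ 2
  assign a→c0 j→c1 k→c1 s→c0 x→c1 — no edge inside a register ⇒ χ ≤ 2
  χ = 2

Answer: 2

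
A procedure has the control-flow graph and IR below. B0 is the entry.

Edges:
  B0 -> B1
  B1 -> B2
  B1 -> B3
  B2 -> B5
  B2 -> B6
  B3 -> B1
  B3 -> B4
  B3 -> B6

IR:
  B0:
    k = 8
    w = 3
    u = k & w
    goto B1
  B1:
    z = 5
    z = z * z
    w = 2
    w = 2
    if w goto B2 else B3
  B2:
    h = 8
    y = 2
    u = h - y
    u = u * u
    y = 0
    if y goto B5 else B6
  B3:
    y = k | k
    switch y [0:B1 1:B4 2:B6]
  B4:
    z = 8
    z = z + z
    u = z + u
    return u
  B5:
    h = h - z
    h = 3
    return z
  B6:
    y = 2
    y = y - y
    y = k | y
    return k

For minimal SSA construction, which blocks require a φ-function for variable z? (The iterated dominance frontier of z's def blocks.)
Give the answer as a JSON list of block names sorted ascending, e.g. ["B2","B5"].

Answer: ["B1"]

Analysis:
idom tree: B1←B0 B2←B1 B3←B1 B4←B3 B5←B2 B6←B1
Dom at joins:
  B1: preds {B0,B3}: {B0} ∩ {B0,B1,B3} = {B0}; idom=B0
  B6: preds {B2,B3}: {B0,B1,B2} ∩ {B0,B1,B3} = {B0,B1}; idom=B1

DF walk-up:
  join B1 pred B0: · stop@B0
  join B1 pred B3: B3→B1 stop@B0
  join B6 pred B2: B2 stop@B1
  join B6 pred B3: B3 stop@B1
  B0 → ∅
  B1 → {B1}
  B2 → {B6}
  B3 → {B1,B6}
  B4 → ∅
  B5 → ∅
  B6 → ∅

φ for z: defs {B1,B4}
  DF⁺ = {B1}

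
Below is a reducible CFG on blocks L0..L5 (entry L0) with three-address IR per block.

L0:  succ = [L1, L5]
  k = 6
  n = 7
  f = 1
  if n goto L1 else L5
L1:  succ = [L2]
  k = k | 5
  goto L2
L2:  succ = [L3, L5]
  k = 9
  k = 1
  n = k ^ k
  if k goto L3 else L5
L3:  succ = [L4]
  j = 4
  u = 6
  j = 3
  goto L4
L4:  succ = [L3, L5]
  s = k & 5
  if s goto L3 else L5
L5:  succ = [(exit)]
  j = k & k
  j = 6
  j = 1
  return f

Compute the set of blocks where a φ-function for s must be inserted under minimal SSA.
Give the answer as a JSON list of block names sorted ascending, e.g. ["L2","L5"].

Answer: ["L3", "L5"]

Working:
idom tree: L1←L0 L2←L1 L3←L2 L4←L3 L5←L0
Dom at joins:
  L3: preds {L2,L4}: {L0,L1,L2} ∩ {L0,L1,L2,L3,L4} = {L0,L1,L2}; idom=L2
  L5: preds {L0,L2,L4}: {L0} ∩ {L0,L1,L2} ∩ {L0,L1,L2,L3,L4} = {L0}; idom=L0

Frontier:
  join L3 pred L2: · stop@L2
  join L3 pred L4: L4→L3 stop@L2
  join L5 pred L0: · stop@L0
  join L5 pred L2: L2→L1 stop@L0
  join L5 pred L4: L4→L3→L2→L1 stop@L0
  L0 → ∅
  L1 → {L5}
  L2 → {L5}
  L3 → {L3,L5}
  L4 → {L3,L5}
  L5 → ∅

φ for s: defs {L4}
  DF⁺ = {L3,L5}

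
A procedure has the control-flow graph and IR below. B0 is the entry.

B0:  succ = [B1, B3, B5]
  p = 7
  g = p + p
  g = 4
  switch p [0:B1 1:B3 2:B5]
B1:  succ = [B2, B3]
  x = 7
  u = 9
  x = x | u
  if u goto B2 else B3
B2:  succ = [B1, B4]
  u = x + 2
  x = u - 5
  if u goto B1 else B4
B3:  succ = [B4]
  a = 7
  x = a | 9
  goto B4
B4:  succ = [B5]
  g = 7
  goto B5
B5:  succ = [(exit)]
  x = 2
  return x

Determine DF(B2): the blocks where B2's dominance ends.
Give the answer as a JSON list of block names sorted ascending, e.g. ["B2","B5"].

Answer: ["B1", "B4"]

Analysis:
idom tree: B1←B0 B2←B1 B3←B0 B4←B0 B5←B0
Join-block Dom:
  B1: preds {B0,B2}: {B0} ∩ {B0,B1,B2} = {B0}; idom=B0
  B3: preds {B0,B1}: {B0} ∩ {B0,B1} = {B0}; idom=B0
  B4: preds {B2,B3}: {B0,B1,B2} ∩ {B0,B3} = {B0}; idom=B0
  B5: preds {B0,B4}: {B0} ∩ {B0,B4} = {B0}; idom=B0

DF derivation:
  join B1 pred B0: · stop@B0
  join B1 pred B2: B2→B1 stop@B0
  join B3 pred B0: · stop@B0
  join B3 pred B1: B1 stop@B0
  join B4 pred B2: B2→B1 stop@B0
  join B4 pred B3: B3 stop@B0
  join B5 pred B0: · stop@B0
  join B5 pred B4: B4 stop@B0
  B0: DF=∅
  B1: DF={B1,B3,B4}
  B2: DF={B1,B4}
  B3: DF={B4}
  B4: DF={B5}
  B5: DF=∅

DF(B2) = ["B1", "B4"]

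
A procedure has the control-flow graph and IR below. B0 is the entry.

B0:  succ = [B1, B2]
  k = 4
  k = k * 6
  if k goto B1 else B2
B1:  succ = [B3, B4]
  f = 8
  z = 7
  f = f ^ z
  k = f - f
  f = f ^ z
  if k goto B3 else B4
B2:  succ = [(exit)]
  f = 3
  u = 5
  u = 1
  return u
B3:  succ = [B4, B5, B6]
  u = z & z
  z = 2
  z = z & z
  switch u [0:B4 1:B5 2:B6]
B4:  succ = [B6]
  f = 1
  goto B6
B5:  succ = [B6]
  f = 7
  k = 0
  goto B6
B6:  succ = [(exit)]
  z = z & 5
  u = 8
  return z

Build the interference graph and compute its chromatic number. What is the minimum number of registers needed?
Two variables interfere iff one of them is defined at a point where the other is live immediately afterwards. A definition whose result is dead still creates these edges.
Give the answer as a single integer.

def/use:
  B0: {k} / ∅
  B1: {f,k,z} / ∅
  B2: {f,u} / ∅
  B3: {u,z} / {z}
  B4: {f} / ∅
  B5: {f,k} / ∅
  B6: {u,z} / {z}

Liveness:
  B0 li=∅ lo=∅
  B1 li=∅ lo={z}
  B2 li=∅ lo=∅
  B3 li={z} lo={z}
  B4 li={z} lo={z}
  B5 li={z} lo={z}
  B6 li={z} lo=∅

Conflict graph:
  f — {k,z}
  k — {f,z}
  u — {z}
  z — {f,k,u}

Chromatic number:
  clique {f,k,z} ⇒ need ≥ 3
  3-colouring: R0={z}  R1={f,u}  R2={k}
  χ = 3

Answer: 3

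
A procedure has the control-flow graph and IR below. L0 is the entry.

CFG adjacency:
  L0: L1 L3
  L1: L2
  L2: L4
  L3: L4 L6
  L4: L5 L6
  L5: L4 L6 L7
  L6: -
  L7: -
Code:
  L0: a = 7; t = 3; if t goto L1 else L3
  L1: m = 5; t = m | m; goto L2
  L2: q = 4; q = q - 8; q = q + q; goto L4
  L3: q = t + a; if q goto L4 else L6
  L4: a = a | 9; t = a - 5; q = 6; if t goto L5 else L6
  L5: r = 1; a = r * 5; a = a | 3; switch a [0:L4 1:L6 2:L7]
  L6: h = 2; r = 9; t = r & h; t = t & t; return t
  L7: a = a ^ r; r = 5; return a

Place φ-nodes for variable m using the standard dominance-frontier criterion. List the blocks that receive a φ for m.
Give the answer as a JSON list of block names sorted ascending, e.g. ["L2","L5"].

idom tree: L1←L0 L2←L1 L3←L0 L4←L0 L5←L4 L6←L0 L7←L5
Dom∩ at merges:
  L4: preds {L2,L3,L5}: {L0,L1,L2} ∩ {L0,L3} ∩ {L0,L4,L5} = {L0}; idom=L0
  L6: preds {L3,L4,L5}: {L0,L3} ∩ {L0,L4} ∩ {L0,L4,L5} = {L0}; idom=L0

DF walk-up:
  L4←L2: walk L2→L1 to L0
  L4←L3: walk L3 to L0
  L4←L5: walk L5→L4 to L0
  L6←L3: walk L3 to L0
  L6←L4: walk L4 to L0
  L6←L5: walk L5→L4 to L0
  DF(L0)=∅
  DF(L1)={L4}
  DF(L2)={L4}
  DF(L3)={L4,L6}
  DF(L4)={L4,L6}
  DF(L5)={L4,L6}
  DF(L6)=∅
  DF(L7)=∅

φ for m: defs {L1}
  DF⁺ = {L4,L6}

Answer: ["L4", "L6"]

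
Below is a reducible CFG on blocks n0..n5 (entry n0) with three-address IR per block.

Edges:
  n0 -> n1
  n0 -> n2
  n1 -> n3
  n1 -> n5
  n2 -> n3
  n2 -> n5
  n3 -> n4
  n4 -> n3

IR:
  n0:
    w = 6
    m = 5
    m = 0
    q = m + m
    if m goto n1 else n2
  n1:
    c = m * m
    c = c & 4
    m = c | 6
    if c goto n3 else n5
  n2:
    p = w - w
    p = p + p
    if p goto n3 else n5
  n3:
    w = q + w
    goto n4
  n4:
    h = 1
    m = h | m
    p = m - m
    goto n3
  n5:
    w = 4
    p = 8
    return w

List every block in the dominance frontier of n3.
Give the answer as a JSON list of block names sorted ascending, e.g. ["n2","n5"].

idom tree: n1←n0 n2←n0 n3←n0 n4←n3 n5←n0
Join-block Dom:
  n3: preds {n1,n2,n4}: {n0,n1} ∩ {n0,n2} ∩ {n0,n3,n4} = {n0}; idom=n0
  n5: preds {n1,n2}: {n0,n1} ∩ {n0,n2} = {n0}; idom=n0

Frontier:
  n3←n1: walk n1 to n0
  n3←n2: walk n2 to n0
  n3←n4: walk n4→n3 to n0
  n5←n1: walk n1 to n0
  n5←n2: walk n2 to n0
  DF(n0)=∅
  DF(n1)={n3,n5}
  DF(n2)={n3,n5}
  DF(n3)={n3}
  DF(n4)={n3}
  DF(n5)=∅

DF(n3) = ["n3"]

Answer: ["n3"]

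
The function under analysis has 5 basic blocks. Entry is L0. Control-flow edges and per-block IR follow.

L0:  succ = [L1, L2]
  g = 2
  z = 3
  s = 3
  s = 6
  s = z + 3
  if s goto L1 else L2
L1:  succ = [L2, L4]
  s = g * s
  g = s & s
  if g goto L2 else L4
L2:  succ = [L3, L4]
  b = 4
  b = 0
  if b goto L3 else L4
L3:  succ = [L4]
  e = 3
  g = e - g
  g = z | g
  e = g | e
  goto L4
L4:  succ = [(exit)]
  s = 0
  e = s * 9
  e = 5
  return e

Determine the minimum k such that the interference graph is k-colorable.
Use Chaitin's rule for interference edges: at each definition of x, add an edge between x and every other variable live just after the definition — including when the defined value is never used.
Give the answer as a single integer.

def/use:
  L0: {g,s,z} / ∅
  L1: {g,s} / {g,s}
  L2: {b} / ∅
  L3: {e,g} / {g,z}
  L4: {e,s} / ∅

Liveness:
  L0 li=∅ lo={g,s,z}
  L1 li={g,s,z} lo={g,z}
  L2 li={g,z} lo={g,z}
  L3 li={g,z} lo=∅
  L4 li=∅ lo=∅

Conflict graph:
  b — {g,z}
  e — {g,z}
  g — {b,e,s,z}
  s — {g,z}
  z — {b,e,g,s}

Chromatic number:
  {b,g,z} pairwise interfere (3-clique) ⇒ χ ≥ 3
  3-colouring: R0={g}  R1={z}  R2={b,e,s}
  χ = 3

Answer: 3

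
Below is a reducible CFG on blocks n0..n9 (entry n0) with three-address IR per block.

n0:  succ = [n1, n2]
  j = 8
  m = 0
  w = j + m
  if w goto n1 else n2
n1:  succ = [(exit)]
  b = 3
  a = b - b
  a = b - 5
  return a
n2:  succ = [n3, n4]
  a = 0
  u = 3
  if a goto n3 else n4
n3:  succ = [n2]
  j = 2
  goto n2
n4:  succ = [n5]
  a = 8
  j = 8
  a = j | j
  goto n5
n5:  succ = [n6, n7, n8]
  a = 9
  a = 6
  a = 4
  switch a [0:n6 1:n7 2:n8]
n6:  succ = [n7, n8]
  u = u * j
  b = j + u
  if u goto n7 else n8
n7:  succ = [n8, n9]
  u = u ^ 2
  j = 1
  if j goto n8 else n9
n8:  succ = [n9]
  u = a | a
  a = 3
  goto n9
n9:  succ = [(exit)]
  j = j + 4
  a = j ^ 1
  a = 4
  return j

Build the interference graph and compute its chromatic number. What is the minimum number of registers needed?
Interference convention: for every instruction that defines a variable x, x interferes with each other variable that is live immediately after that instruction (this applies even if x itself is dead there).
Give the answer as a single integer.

Answer: 4

Working:
def/use:
  n0 def {j,m,w} use ∅
  n1 def {a,b} use ∅
  n2 def {a,u} use ∅
  n3 def {j} use ∅
  n4 def {a,j} use ∅
  n5 def {a} use ∅
  n6 def {b,u} use {j,u}
  n7 def {j,u} use {u}
  n8 def {a,u} use {a}
  n9 def {a,j} use {j}

Live sets:
  n0 li=∅ lo=∅
  n1 li=∅ lo=∅
  n2 li=∅ lo={u}
  n3 li=∅ lo=∅
  n4 li={u} lo={j,u}
  n5 li={j,u} lo={a,j,u}
  n6 li={a,j,u} lo={a,j,u}
  n7 li={a,u} lo={a,j}
  n8 li={a,j} lo={j}
  n9 li={j} lo=∅

Conflict graph:
  a — {b,j,u}
  b — {a,j,u}
  j — {a,b,m,u}
  m — {j}
  u — {a,b,j}
  w — ∅

Registers:
  clique {a,b,j,u} ⇒ need ≥ 4
  4-colouring: R0={j,w}  R1={a,m}  R2={b}  R3={u}
  χ = 4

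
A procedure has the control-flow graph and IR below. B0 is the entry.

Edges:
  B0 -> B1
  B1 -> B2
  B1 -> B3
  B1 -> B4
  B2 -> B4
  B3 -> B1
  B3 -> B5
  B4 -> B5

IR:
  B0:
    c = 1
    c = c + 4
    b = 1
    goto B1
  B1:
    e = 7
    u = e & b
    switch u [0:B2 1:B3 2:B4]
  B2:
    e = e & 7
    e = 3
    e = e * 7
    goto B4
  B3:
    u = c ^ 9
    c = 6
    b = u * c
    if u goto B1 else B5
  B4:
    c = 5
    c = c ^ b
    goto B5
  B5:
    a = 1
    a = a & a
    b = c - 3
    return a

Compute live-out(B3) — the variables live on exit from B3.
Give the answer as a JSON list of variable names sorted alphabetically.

Answer: ["b", "c"]

Analysis:
def/use:
  B0 def {b,c} use ∅
  B1 def {e,u} use {b}
  B2 def {e} use {e}
  B3 def {b,c,u} use {c}
  B4 def {c} use {b}
  B5 def {a,b} use {c}

Liveness:
  B0 li=∅ lo={b,c}
  B1 li={b,c} lo={b,c,e}
  B2 li={b,e} lo={b}
  B3 li={c} lo={b,c}
  B4 li={b} lo={c}
  B5 li={c} lo=∅

live-out(B3) = ["b", "c"]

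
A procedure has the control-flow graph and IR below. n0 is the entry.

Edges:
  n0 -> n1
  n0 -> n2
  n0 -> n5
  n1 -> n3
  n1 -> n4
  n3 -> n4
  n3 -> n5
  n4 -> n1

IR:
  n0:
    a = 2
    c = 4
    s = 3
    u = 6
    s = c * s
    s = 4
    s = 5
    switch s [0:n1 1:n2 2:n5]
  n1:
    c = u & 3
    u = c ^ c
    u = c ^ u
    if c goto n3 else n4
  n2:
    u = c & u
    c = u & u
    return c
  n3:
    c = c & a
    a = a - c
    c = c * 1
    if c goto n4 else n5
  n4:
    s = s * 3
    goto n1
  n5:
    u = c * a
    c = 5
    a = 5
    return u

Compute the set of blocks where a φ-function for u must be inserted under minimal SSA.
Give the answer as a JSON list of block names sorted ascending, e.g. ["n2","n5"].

Answer: ["n1", "n5"]

Analysis:
idom tree: n1←n0 n2←n0 n3←n1 n4←n1 n5←n0
Join-block Dom:
  n1: preds {n0,n4}: {n0} ∩ {n0,n1,n4} = {n0}; idom=n0
  n4: preds {n1,n3}: {n0,n1} ∩ {n0,n1,n3} = {n0,n1}; idom=n1
  n5: preds {n0,n3}: {n0} ∩ {n0,n1,n3} = {n0}; idom=n0

DF walk-up:
  n1←n0: walk · to n0
  n1←n4: walk n4→n1 to n0
  n4←n1: walk · to n1
  n4←n3: walk n3 to n1
  n5←n0: walk · to n0
  n5←n3: walk n3→n1 to n0
  n0 → ∅
  n1 → {n1,n5}
  n2 → ∅
  n3 → {n4,n5}
  n4 → {n1}
  n5 → ∅

φ for u: defs {n0,n1,n2,n5}
  DF⁺ = {n1,n5}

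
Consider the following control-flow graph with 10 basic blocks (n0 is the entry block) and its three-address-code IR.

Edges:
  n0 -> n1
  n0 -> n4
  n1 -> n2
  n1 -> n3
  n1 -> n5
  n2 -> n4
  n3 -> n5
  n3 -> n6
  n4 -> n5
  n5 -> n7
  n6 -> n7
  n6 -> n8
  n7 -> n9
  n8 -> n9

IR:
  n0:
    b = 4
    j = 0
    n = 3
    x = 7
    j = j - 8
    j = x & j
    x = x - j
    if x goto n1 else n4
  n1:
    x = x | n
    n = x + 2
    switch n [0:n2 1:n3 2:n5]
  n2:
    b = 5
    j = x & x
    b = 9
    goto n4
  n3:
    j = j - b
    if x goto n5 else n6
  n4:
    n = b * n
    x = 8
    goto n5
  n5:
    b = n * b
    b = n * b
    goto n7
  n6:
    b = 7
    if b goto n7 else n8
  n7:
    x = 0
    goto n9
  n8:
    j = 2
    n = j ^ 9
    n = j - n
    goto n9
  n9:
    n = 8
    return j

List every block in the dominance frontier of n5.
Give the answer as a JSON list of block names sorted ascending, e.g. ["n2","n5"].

idom tree: n1←n0 n2←n1 n3←n1 n4←n0 n5←n0 n6←n3 n7←n0 n8←n6 n9←n0
Dom∩ at merges:
  n4: preds {n0,n2}: {n0} ∩ {n0,n1,n2} = {n0}; idom=n0
  n5: preds {n1,n3,n4}: {n0,n1} ∩ {n0,n1,n3} ∩ {n0,n4} = {n0}; idom=n0
  n7: preds {n5,n6}: {n0,n5} ∩ {n0,n1,n3,n6} = {n0}; idom=n0
  n9: preds {n7,n8}: {n0,n7} ∩ {n0,n1,n3,n6,n8} = {n0}; idom=n0

DF derivation:
  n4←n0: walk · to n0
  n4←n2: walk n2→n1 to n0
  n5←n1: walk n1 to n0
  n5←n3: walk n3→n1 to n0
  n5←n4: walk n4 to n0
  n7←n5: walk n5 to n0
  n7←n6: walk n6→n3→n1 to n0
  n9←n7: walk n7 to n0
  n9←n8: walk n8→n6→n3→n1 to n0
  n0 → ∅
  n1 → {n4,n5,n7,n9}
  n2 → {n4}
  n3 → {n5,n7,n9}
  n4 → {n5}
  n5 → {n7}
  n6 → {n7,n9}
  n7 → {n9}
  n8 → {n9}
  n9 → ∅

DF(n5) = ["n7"]

Answer: ["n7"]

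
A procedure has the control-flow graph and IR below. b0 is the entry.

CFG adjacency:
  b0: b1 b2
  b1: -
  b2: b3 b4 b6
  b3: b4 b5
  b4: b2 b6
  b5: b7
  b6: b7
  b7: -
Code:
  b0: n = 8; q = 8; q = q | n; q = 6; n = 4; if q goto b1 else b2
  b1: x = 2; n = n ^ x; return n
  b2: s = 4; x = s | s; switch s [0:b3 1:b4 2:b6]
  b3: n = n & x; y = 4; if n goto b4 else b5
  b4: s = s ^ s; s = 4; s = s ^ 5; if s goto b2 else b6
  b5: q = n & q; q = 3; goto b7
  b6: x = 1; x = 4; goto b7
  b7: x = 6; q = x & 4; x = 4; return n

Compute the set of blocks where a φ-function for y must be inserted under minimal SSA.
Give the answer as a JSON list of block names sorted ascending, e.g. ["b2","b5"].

idom tree: b1←b0 b2←b0 b3←b2 b4←b2 b5←b3 b6←b2 b7←b2
Dom∩ at merges:
  b2: preds {b0,b4}: {b0} ∩ {b0,b2,b4} = {b0}; idom=b0
  b4: preds {b2,b3}: {b0,b2} ∩ {b0,b2,b3} = {b0,b2}; idom=b2
  b6: preds {b2,b4}: {b0,b2} ∩ {b0,b2,b4} = {b0,b2}; idom=b2
  b7: preds {b5,b6}: {b0,b2,b3,b5} ∩ {b0,b2,b6} = {b0,b2}; idom=b2

DF derivation:
  join b2 pred b0: · stop@b0
  join b2 pred b4: b4→b2 stop@b0
  join b4 pred b2: · stop@b2
  join b4 pred b3: b3 stop@b2
  join b6 pred b2: · stop@b2
  join b6 pred b4: b4 stop@b2
  join b7 pred b5: b5→b3 stop@b2
  join b7 pred b6: b6 stop@b2
  b0 → ∅
  b1 → ∅
  b2 → {b2}
  b3 → {b4,b7}
  b4 → {b2,b6}
  b5 → {b7}
  b6 → {b7}
  b7 → ∅

φ for y: defs {b3}
  DF⁺ = {b2,b4,b6,b7}

Answer: ["b2", "b4", "b6", "b7"]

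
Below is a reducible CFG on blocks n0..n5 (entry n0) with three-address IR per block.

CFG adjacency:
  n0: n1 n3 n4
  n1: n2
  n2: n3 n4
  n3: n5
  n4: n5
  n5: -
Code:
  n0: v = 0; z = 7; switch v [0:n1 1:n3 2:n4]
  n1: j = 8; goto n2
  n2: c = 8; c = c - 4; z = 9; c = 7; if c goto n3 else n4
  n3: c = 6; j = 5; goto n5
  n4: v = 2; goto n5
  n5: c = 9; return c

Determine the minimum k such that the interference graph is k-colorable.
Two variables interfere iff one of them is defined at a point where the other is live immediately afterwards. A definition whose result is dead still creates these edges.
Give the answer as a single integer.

Per-block:
  n0: {v,z} / ∅
  n1: {j} / ∅
  n2: {c,z} / ∅
  n3: {c,j} / ∅
  n4: {v} / ∅
  n5: {c} / ∅

Liveness:
  live n0: ∅→∅
  live n1: ∅→∅
  live n2: ∅→∅
  live n3: ∅→∅
  live n4: ∅→∅
  live n5: ∅→∅

Interfere edges:
  c: ∅
  j: ∅
  v: {z}
  z: {v}

Registers:
  lower bound: {v,z} mutually conflict ⇒ χ ≥ 2
  2-colouring: R0={c,j,v}  R1={z}
  χ = 2

Answer: 2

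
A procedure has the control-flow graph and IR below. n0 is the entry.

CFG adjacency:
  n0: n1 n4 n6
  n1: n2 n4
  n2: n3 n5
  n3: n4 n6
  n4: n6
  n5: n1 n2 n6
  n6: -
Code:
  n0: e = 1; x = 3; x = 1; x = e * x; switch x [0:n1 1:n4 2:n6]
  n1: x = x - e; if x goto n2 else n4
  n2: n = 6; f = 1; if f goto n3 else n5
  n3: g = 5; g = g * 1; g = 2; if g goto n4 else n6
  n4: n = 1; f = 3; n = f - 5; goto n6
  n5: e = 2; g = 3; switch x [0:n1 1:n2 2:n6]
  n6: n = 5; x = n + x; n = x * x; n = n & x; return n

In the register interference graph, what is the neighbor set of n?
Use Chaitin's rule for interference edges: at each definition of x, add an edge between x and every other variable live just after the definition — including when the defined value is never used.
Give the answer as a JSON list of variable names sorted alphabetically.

Per-block:
  n0: {e,x} / ∅
  n1: {x} / {e,x}
  n2: {f,n} / ∅
  n3: {g} / ∅
  n4: {f,n} / ∅
  n5: {e,g} / {x}
  n6: {n,x} / {x}

Liveness:
  live n0: ∅→{e,x}
  live n1: {e,x}→{x}
  live n2: {x}→{x}
  live n3: {x}→{x}
  live n4: {x}→{x}
  live n5: {x}→{e,x}
  live n6: {x}→∅

Interference:
  e↔{g,x}
  f↔{x}
  g↔{e,x}
  n↔{x}
  x↔{e,f,g,n}

N(n) = ["x"]

Answer: ["x"]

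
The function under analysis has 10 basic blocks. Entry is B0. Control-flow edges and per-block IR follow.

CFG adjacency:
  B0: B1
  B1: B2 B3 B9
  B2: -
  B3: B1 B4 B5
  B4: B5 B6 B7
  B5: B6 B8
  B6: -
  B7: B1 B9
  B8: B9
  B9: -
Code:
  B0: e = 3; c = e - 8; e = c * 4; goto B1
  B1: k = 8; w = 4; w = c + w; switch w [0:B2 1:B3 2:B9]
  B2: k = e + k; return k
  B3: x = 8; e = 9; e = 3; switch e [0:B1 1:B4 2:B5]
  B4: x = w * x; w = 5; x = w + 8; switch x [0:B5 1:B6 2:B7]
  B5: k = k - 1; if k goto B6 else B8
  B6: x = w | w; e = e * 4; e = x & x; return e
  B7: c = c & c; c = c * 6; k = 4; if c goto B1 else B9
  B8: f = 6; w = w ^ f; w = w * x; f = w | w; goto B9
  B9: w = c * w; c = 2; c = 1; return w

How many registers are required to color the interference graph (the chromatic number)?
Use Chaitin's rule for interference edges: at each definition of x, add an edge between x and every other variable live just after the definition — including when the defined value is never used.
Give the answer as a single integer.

Block summaries:
  B0: {c,e} / ∅
  B1: {k,w} / {c}
  B2: {k} / {e,k}
  B3: {e,x} / ∅
  B4: {w,x} / {w,x}
  B5: {k} / {k}
  B6: {e,x} / {e,w}
  B7: {c,k} / {c}
  B8: {f,w} / {w,x}
  B9: {c,w} / {c,w}

Live sets:
  B0: in=∅ out={c,e}
  B1: in={c,e} out={c,e,k,w}
  B2: in={e,k} out=∅
  B3: in={c,k,w} out={c,e,k,w,x}
  B4: in={c,e,k,w,x} out={c,e,k,w,x}
  B5: in={c,e,k,w,x} out={c,e,w,x}
  B6: in={e,w} out=∅
  B7: in={c,e,w} out={c,e,w}
  B8: in={c,w,x} out={c,w}
  B9: in={c,w} out=∅

Interfere edges:
  c↔{e,f,k,w,x}
  e↔{c,k,w,x}
  f↔{c,w,x}
  k↔{c,e,w,x}
  w↔{c,e,f,k,x}
  x↔{c,e,f,k,w}

Colouring:
  clique {c,e,k,w,x} ⇒ need ≥ 5
  5-colouring: c0={c}  c1={w}  c2={x}  c3={e,f}  c4={k}
  χ = 5

Answer: 5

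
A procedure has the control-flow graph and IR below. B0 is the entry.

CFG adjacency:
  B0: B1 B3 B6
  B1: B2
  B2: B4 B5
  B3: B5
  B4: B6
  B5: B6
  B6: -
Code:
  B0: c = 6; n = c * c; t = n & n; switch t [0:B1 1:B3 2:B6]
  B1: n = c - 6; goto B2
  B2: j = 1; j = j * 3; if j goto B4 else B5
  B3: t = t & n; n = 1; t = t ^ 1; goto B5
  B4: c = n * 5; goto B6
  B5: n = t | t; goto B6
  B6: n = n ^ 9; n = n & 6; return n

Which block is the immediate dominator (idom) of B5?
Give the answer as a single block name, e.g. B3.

Answer: B0

Analysis:
idom tree: B1←B0 B2←B1 B3←B0 B4←B2 B5←B0 B6←B0
Dom∩ at merges:
  B5: preds {B2,B3}: {B0,B1,B2} ∩ {B0,B3} = {B0}; idom=B0
  B6: preds {B0,B4,B5}: {B0} ∩ {B0,B1,B2,B4} ∩ {B0,B5} = {B0}; idom=B0

idom(B5) = B0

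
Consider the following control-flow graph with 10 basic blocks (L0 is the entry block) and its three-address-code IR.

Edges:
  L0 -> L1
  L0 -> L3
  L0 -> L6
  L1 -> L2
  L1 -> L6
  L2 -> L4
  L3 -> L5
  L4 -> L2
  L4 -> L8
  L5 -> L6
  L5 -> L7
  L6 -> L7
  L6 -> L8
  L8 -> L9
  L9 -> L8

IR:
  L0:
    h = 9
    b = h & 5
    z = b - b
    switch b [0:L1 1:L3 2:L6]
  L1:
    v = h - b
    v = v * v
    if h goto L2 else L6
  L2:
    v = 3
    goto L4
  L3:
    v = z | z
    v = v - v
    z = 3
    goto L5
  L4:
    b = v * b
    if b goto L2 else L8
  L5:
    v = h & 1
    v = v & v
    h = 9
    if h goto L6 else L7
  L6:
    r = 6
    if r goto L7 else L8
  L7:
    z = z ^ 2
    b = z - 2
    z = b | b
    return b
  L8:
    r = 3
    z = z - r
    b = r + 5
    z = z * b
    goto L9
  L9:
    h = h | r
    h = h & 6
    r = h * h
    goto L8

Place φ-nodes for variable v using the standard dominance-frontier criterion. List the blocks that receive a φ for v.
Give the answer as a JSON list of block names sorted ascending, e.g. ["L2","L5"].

Answer: ["L2", "L6", "L7", "L8"]

Derivation:
idom tree: L1←L0 L2←L1 L3←L0 L4←L2 L5←L3 L6←L0 L7←L0 L8←L0 L9←L8
Dom at joins:
  L2: preds {L1,L4}: {L0,L1} ∩ {L0,L1,L2,L4} = {L0,L1}; idom=L1
  L6: preds {L0,L1,L5}: {L0} ∩ {L0,L1} ∩ {L0,L3,L5} = {L0}; idom=L0
  L7: preds {L5,L6}: {L0,L3,L5} ∩ {L0,L6} = {L0}; idom=L0
  L8: preds {L4,L6,L9}: {L0,L1,L2,L4} ∩ {L0,L6} ∩ {L0,L8,L9} = {L0}; idom=L0

DF derivation:
  join L2 pred L1: · stop@L1
  join L2 pred L4: L4→L2 stop@L1
  join L6 pred L0: · stop@L0
  join L6 pred L1: L1 stop@L0
  join L6 pred L5: L5→L3 stop@L0
  join L7 pred L5: L5→L3 stop@L0
  join L7 pred L6: L6 stop@L0
  join L8 pred L4: L4→L2→L1 stop@L0
  join L8 pred L6: L6 stop@L0
  join L8 pred L9: L9→L8 stop@L0
  L0: DF=∅
  L1: DF={L6,L8}
  L2: DF={L2,L8}
  L3: DF={L6,L7}
  L4: DF={L2,L8}
  L5: DF={L6,L7}
  L6: DF={L7,L8}
  L7: DF=∅
  L8: DF={L8}
  L9: DF={L8}

φ for v: defs {L1,L2,L3,L5}
  DF⁺ = {L2,L6,L7,L8}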